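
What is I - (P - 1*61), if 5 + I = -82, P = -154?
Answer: 128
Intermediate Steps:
I = -87 (I = -5 - 82 = -87)
I - (P - 1*61) = -87 - (-154 - 1*61) = -87 - (-154 - 61) = -87 - 1*(-215) = -87 + 215 = 128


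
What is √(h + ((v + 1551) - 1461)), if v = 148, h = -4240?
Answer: I*√4002 ≈ 63.261*I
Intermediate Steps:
√(h + ((v + 1551) - 1461)) = √(-4240 + ((148 + 1551) - 1461)) = √(-4240 + (1699 - 1461)) = √(-4240 + 238) = √(-4002) = I*√4002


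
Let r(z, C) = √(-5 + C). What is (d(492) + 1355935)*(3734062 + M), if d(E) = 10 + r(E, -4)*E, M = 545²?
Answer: 5465932262215 + 5949884412*I ≈ 5.4659e+12 + 5.9499e+9*I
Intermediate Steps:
M = 297025
d(E) = 10 + 3*I*E (d(E) = 10 + √(-5 - 4)*E = 10 + √(-9)*E = 10 + (3*I)*E = 10 + 3*I*E)
(d(492) + 1355935)*(3734062 + M) = ((10 + 3*I*492) + 1355935)*(3734062 + 297025) = ((10 + 1476*I) + 1355935)*4031087 = (1355945 + 1476*I)*4031087 = 5465932262215 + 5949884412*I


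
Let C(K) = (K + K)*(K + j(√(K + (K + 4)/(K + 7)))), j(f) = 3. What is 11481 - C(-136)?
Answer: -24695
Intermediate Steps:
C(K) = 2*K*(3 + K) (C(K) = (K + K)*(K + 3) = (2*K)*(3 + K) = 2*K*(3 + K))
11481 - C(-136) = 11481 - 2*(-136)*(3 - 136) = 11481 - 2*(-136)*(-133) = 11481 - 1*36176 = 11481 - 36176 = -24695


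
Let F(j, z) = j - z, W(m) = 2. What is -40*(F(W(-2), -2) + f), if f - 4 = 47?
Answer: -2200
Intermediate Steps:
f = 51 (f = 4 + 47 = 51)
-40*(F(W(-2), -2) + f) = -40*((2 - 1*(-2)) + 51) = -40*((2 + 2) + 51) = -40*(4 + 51) = -40*55 = -2200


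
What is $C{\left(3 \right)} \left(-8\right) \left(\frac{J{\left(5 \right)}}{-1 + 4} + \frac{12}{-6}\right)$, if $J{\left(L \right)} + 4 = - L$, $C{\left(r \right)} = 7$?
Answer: $280$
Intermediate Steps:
$J{\left(L \right)} = -4 - L$
$C{\left(3 \right)} \left(-8\right) \left(\frac{J{\left(5 \right)}}{-1 + 4} + \frac{12}{-6}\right) = 7 \left(-8\right) \left(\frac{-4 - 5}{-1 + 4} + \frac{12}{-6}\right) = - 56 \left(\frac{-4 - 5}{3} + 12 \left(- \frac{1}{6}\right)\right) = - 56 \left(\left(-9\right) \frac{1}{3} - 2\right) = - 56 \left(-3 - 2\right) = \left(-56\right) \left(-5\right) = 280$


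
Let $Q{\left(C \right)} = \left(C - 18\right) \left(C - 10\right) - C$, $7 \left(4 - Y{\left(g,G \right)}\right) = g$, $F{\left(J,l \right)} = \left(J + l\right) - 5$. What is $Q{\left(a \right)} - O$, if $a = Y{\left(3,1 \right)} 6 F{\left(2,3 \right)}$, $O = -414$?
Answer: $594$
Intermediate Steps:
$F{\left(J,l \right)} = -5 + J + l$
$Y{\left(g,G \right)} = 4 - \frac{g}{7}$
$a = 0$ ($a = \left(4 - \frac{3}{7}\right) 6 \left(-5 + 2 + 3\right) = \left(4 - \frac{3}{7}\right) 6 \cdot 0 = \frac{25}{7} \cdot 6 \cdot 0 = \frac{150}{7} \cdot 0 = 0$)
$Q{\left(C \right)} = - C + \left(-18 + C\right) \left(-10 + C\right)$ ($Q{\left(C \right)} = \left(-18 + C\right) \left(-10 + C\right) - C = - C + \left(-18 + C\right) \left(-10 + C\right)$)
$Q{\left(a \right)} - O = \left(180 + 0^{2} - 0\right) - -414 = \left(180 + 0 + 0\right) + 414 = 180 + 414 = 594$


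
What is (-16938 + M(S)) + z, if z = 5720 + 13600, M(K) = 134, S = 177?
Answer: 2516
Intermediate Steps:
z = 19320
(-16938 + M(S)) + z = (-16938 + 134) + 19320 = -16804 + 19320 = 2516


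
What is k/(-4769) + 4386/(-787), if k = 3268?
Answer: -1236250/197537 ≈ -6.2583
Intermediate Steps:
k/(-4769) + 4386/(-787) = 3268/(-4769) + 4386/(-787) = 3268*(-1/4769) + 4386*(-1/787) = -172/251 - 4386/787 = -1236250/197537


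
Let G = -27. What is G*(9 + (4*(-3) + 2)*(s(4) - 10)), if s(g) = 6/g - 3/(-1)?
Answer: -1728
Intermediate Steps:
s(g) = 3 + 6/g (s(g) = 6/g - 3*(-1) = 6/g + 3 = 3 + 6/g)
G*(9 + (4*(-3) + 2)*(s(4) - 10)) = -27*(9 + (4*(-3) + 2)*((3 + 6/4) - 10)) = -27*(9 + (-12 + 2)*((3 + 6*(¼)) - 10)) = -27*(9 - 10*((3 + 3/2) - 10)) = -27*(9 - 10*(9/2 - 10)) = -27*(9 - 10*(-11/2)) = -27*(9 + 55) = -27*64 = -1728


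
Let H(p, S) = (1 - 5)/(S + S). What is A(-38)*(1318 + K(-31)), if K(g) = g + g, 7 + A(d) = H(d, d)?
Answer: -165792/19 ≈ -8725.9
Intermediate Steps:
H(p, S) = -2/S (H(p, S) = -4*1/(2*S) = -2/S)
A(d) = -7 - 2/d
K(g) = 2*g
A(-38)*(1318 + K(-31)) = (-7 - 2/(-38))*(1318 + 2*(-31)) = (-7 - 2*(-1/38))*(1318 - 62) = (-7 + 1/19)*1256 = -132/19*1256 = -165792/19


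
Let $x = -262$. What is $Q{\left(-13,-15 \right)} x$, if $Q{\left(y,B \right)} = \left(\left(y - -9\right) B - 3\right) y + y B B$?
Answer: $960492$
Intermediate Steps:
$Q{\left(y,B \right)} = y B^{2} + y \left(-3 + B \left(9 + y\right)\right)$ ($Q{\left(y,B \right)} = \left(\left(y + 9\right) B - 3\right) y + B y B = \left(\left(9 + y\right) B - 3\right) y + y B^{2} = \left(B \left(9 + y\right) - 3\right) y + y B^{2} = \left(-3 + B \left(9 + y\right)\right) y + y B^{2} = y \left(-3 + B \left(9 + y\right)\right) + y B^{2} = y B^{2} + y \left(-3 + B \left(9 + y\right)\right)$)
$Q{\left(-13,-15 \right)} x = - 13 \left(-3 + \left(-15\right)^{2} + 9 \left(-15\right) - -195\right) \left(-262\right) = - 13 \left(-3 + 225 - 135 + 195\right) \left(-262\right) = \left(-13\right) 282 \left(-262\right) = \left(-3666\right) \left(-262\right) = 960492$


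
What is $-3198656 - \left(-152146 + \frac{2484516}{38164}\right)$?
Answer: $- \frac{29067373039}{9541} \approx -3.0466 \cdot 10^{6}$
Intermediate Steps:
$-3198656 - \left(-152146 + \frac{2484516}{38164}\right) = -3198656 - \left(-152146 + 2484516 \cdot \frac{1}{38164}\right) = -3198656 - \left(-152146 + \frac{621129}{9541}\right) = -3198656 - - \frac{1451003857}{9541} = -3198656 + \frac{1451003857}{9541} = - \frac{29067373039}{9541}$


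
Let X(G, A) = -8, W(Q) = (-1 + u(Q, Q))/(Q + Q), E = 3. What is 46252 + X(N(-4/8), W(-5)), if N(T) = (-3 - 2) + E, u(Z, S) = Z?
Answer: 46244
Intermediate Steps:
W(Q) = (-1 + Q)/(2*Q) (W(Q) = (-1 + Q)/(Q + Q) = (-1 + Q)/((2*Q)) = (-1 + Q)*(1/(2*Q)) = (-1 + Q)/(2*Q))
N(T) = -2 (N(T) = (-3 - 2) + 3 = -5 + 3 = -2)
46252 + X(N(-4/8), W(-5)) = 46252 - 8 = 46244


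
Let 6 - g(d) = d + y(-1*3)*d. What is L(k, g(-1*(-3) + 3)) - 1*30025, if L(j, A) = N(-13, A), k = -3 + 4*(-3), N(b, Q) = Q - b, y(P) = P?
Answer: -29994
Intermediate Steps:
g(d) = 6 + 2*d (g(d) = 6 - (d + (-1*3)*d) = 6 - (d - 3*d) = 6 - (-2)*d = 6 + 2*d)
k = -15 (k = -3 - 12 = -15)
L(j, A) = 13 + A (L(j, A) = A - 1*(-13) = A + 13 = 13 + A)
L(k, g(-1*(-3) + 3)) - 1*30025 = (13 + (6 + 2*(-1*(-3) + 3))) - 1*30025 = (13 + (6 + 2*(3 + 3))) - 30025 = (13 + (6 + 2*6)) - 30025 = (13 + (6 + 12)) - 30025 = (13 + 18) - 30025 = 31 - 30025 = -29994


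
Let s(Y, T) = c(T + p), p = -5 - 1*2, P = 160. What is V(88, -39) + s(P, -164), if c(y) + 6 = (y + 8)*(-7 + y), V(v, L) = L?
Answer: 28969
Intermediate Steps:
p = -7 (p = -5 - 2 = -7)
c(y) = -6 + (-7 + y)*(8 + y) (c(y) = -6 + (y + 8)*(-7 + y) = -6 + (8 + y)*(-7 + y) = -6 + (-7 + y)*(8 + y))
s(Y, T) = -69 + T + (-7 + T)² (s(Y, T) = -62 + (T - 7) + (T - 7)² = -62 + (-7 + T) + (-7 + T)² = -69 + T + (-7 + T)²)
V(88, -39) + s(P, -164) = -39 + (-69 - 164 + (-7 - 164)²) = -39 + (-69 - 164 + (-171)²) = -39 + (-69 - 164 + 29241) = -39 + 29008 = 28969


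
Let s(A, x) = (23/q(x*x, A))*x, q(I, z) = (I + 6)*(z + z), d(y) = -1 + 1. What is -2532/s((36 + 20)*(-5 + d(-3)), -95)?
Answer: -2561047104/437 ≈ -5.8605e+6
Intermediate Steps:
d(y) = 0
q(I, z) = 2*z*(6 + I) (q(I, z) = (6 + I)*(2*z) = 2*z*(6 + I))
s(A, x) = 23*x/(2*A*(6 + x²)) (s(A, x) = (23/((2*A*(6 + x*x))))*x = (23/((2*A*(6 + x²))))*x = (23*(1/(2*A*(6 + x²))))*x = (23/(2*A*(6 + x²)))*x = 23*x/(2*A*(6 + x²)))
-2532/s((36 + 20)*(-5 + d(-3)), -95) = -2532*(-2*(-5 + 0)*(6 + (-95)²)*(36 + 20)/2185) = -2532/((23/2)*(-95)/((56*(-5))*(6 + 9025))) = -2532/((23/2)*(-95)/(-280*9031)) = -2532/((23/2)*(-95)*(-1/280)*(1/9031)) = -2532/437/1011472 = -2532*1011472/437 = -2561047104/437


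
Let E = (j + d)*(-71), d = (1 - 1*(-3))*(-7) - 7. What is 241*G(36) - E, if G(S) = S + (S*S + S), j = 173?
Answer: 339486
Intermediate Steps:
G(S) = S² + 2*S (G(S) = S + (S² + S) = S + (S + S²) = S² + 2*S)
d = -35 (d = (1 + 3)*(-7) - 7 = 4*(-7) - 7 = -28 - 7 = -35)
E = -9798 (E = (173 - 35)*(-71) = 138*(-71) = -9798)
241*G(36) - E = 241*(36*(2 + 36)) - 1*(-9798) = 241*(36*38) + 9798 = 241*1368 + 9798 = 329688 + 9798 = 339486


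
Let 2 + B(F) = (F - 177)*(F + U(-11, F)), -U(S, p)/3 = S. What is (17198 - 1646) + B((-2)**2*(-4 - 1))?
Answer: 12989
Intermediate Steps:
U(S, p) = -3*S
B(F) = -2 + (-177 + F)*(33 + F) (B(F) = -2 + (F - 177)*(F - 3*(-11)) = -2 + (-177 + F)*(F + 33) = -2 + (-177 + F)*(33 + F))
(17198 - 1646) + B((-2)**2*(-4 - 1)) = (17198 - 1646) + (-5843 + ((-2)**2*(-4 - 1))**2 - 144*(-2)**2*(-4 - 1)) = 15552 + (-5843 + (4*(-5))**2 - 576*(-5)) = 15552 + (-5843 + (-20)**2 - 144*(-20)) = 15552 + (-5843 + 400 + 2880) = 15552 - 2563 = 12989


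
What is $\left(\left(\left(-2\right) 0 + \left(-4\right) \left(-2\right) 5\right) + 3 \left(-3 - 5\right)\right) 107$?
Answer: $1712$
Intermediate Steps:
$\left(\left(\left(-2\right) 0 + \left(-4\right) \left(-2\right) 5\right) + 3 \left(-3 - 5\right)\right) 107 = \left(\left(0 + 8 \cdot 5\right) + 3 \left(-8\right)\right) 107 = \left(\left(0 + 40\right) - 24\right) 107 = \left(40 - 24\right) 107 = 16 \cdot 107 = 1712$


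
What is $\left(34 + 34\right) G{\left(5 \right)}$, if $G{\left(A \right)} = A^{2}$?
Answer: $1700$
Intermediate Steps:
$\left(34 + 34\right) G{\left(5 \right)} = \left(34 + 34\right) 5^{2} = 68 \cdot 25 = 1700$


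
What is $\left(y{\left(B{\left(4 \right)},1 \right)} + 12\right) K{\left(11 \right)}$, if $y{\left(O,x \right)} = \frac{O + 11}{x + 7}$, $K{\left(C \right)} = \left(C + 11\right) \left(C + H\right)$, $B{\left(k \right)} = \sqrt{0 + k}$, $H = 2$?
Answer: $\frac{15587}{4} \approx 3896.8$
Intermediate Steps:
$B{\left(k \right)} = \sqrt{k}$
$K{\left(C \right)} = \left(2 + C\right) \left(11 + C\right)$ ($K{\left(C \right)} = \left(C + 11\right) \left(C + 2\right) = \left(11 + C\right) \left(2 + C\right) = \left(2 + C\right) \left(11 + C\right)$)
$y{\left(O,x \right)} = \frac{11 + O}{7 + x}$
$\left(y{\left(B{\left(4 \right)},1 \right)} + 12\right) K{\left(11 \right)} = \left(\frac{11 + \sqrt{4}}{7 + 1} + 12\right) \left(22 + 11^{2} + 13 \cdot 11\right) = \left(\frac{11 + 2}{8} + 12\right) \left(22 + 121 + 143\right) = \left(\frac{1}{8} \cdot 13 + 12\right) 286 = \left(\frac{13}{8} + 12\right) 286 = \frac{109}{8} \cdot 286 = \frac{15587}{4}$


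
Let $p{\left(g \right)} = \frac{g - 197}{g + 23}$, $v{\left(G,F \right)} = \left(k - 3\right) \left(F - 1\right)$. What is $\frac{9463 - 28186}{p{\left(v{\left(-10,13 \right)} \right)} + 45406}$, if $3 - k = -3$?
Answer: $- \frac{368219}{892931} \approx -0.41237$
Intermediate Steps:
$k = 6$ ($k = 3 - -3 = 3 + 3 = 6$)
$v{\left(G,F \right)} = -3 + 3 F$ ($v{\left(G,F \right)} = \left(6 - 3\right) \left(F - 1\right) = 3 \left(-1 + F\right) = -3 + 3 F$)
$p{\left(g \right)} = \frac{-197 + g}{23 + g}$
$\frac{9463 - 28186}{p{\left(v{\left(-10,13 \right)} \right)} + 45406} = \frac{9463 - 28186}{\frac{-197 + \left(-3 + 3 \cdot 13\right)}{23 + \left(-3 + 3 \cdot 13\right)} + 45406} = - \frac{18723}{\frac{-197 + \left(-3 + 39\right)}{23 + \left(-3 + 39\right)} + 45406} = - \frac{18723}{\frac{-197 + 36}{23 + 36} + 45406} = - \frac{18723}{\frac{1}{59} \left(-161\right) + 45406} = - \frac{18723}{- \frac{161}{59} + 45406} = - \frac{18723}{\frac{2678793}{59}} = \left(-18723\right) \frac{59}{2678793} = - \frac{368219}{892931}$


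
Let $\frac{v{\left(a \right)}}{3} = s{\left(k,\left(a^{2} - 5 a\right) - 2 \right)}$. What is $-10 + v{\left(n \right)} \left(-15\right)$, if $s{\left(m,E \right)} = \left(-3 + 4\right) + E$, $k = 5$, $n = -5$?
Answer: $-2215$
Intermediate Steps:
$s{\left(m,E \right)} = 1 + E$
$v{\left(a \right)} = -3 - 15 a + 3 a^{2}$ ($v{\left(a \right)} = 3 \left(1 - \left(2 - a^{2} + 5 a\right)\right) = 3 \left(-1 + a^{2} - 5 a\right) = -3 - 15 a + 3 a^{2}$)
$-10 + v{\left(n \right)} \left(-15\right) = -10 + \left(-3 - -75 + 3 \left(-5\right)^{2}\right) \left(-15\right) = -10 + \left(-3 + 75 + 3 \cdot 25\right) \left(-15\right) = -10 + \left(-3 + 75 + 75\right) \left(-15\right) = -10 + 147 \left(-15\right) = -10 - 2205 = -2215$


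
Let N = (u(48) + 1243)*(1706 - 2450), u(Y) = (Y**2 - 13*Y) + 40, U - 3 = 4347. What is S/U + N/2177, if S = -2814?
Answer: -1599263213/1578325 ≈ -1013.3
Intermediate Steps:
U = 4350 (U = 3 + 4347 = 4350)
u(Y) = 40 + Y**2 - 13*Y
N = -2204472 (N = ((40 + 48**2 - 13*48) + 1243)*(1706 - 2450) = ((40 + 2304 - 624) + 1243)*(-744) = (1720 + 1243)*(-744) = 2963*(-744) = -2204472)
S/U + N/2177 = -2814/4350 - 2204472/2177 = -2814*1/4350 - 2204472*1/2177 = -469/725 - 2204472/2177 = -1599263213/1578325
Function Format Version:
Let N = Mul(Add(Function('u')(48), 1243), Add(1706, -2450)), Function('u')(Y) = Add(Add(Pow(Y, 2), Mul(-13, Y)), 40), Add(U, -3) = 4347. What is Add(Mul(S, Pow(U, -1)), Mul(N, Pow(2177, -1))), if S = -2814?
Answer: Rational(-1599263213, 1578325) ≈ -1013.3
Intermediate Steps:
U = 4350 (U = Add(3, 4347) = 4350)
Function('u')(Y) = Add(40, Pow(Y, 2), Mul(-13, Y))
N = -2204472 (N = Mul(Add(Add(40, Pow(48, 2), Mul(-13, 48)), 1243), Add(1706, -2450)) = Mul(Add(Add(40, 2304, -624), 1243), -744) = Mul(Add(1720, 1243), -744) = Mul(2963, -744) = -2204472)
Add(Mul(S, Pow(U, -1)), Mul(N, Pow(2177, -1))) = Add(Mul(-2814, Pow(4350, -1)), Mul(-2204472, Pow(2177, -1))) = Add(Mul(-2814, Rational(1, 4350)), Mul(-2204472, Rational(1, 2177))) = Add(Rational(-469, 725), Rational(-2204472, 2177)) = Rational(-1599263213, 1578325)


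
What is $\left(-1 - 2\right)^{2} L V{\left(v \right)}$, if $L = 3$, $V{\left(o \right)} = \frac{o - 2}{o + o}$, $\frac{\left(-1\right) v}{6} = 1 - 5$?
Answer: $\frac{99}{8} \approx 12.375$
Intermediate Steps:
$v = 24$ ($v = - 6 \left(1 - 5\right) = \left(-6\right) \left(-4\right) = 24$)
$V{\left(o \right)} = \frac{-2 + o}{2 o}$
$\left(-1 - 2\right)^{2} L V{\left(v \right)} = \left(-1 - 2\right)^{2} \cdot 3 \frac{-2 + 24}{2 \cdot 24} = \left(-3\right)^{2} \cdot 3 \cdot \frac{1}{2} \cdot \frac{1}{24} \cdot 22 = 9 \cdot 3 \cdot \frac{11}{24} = 27 \cdot \frac{11}{24} = \frac{99}{8}$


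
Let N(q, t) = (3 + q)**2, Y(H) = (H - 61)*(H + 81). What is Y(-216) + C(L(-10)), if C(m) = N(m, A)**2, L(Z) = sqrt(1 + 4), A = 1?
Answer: 37771 + 168*sqrt(5) ≈ 38147.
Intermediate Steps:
Y(H) = (-61 + H)*(81 + H)
L(Z) = sqrt(5)
C(m) = (3 + m)**4 (C(m) = ((3 + m)**2)**2 = (3 + m)**4)
Y(-216) + C(L(-10)) = (-4941 + (-216)**2 + 20*(-216)) + (3 + sqrt(5))**4 = (-4941 + 46656 - 4320) + (3 + sqrt(5))**4 = 37395 + (3 + sqrt(5))**4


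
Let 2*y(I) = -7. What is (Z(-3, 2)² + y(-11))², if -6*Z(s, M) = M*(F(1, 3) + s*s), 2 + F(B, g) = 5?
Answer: 625/4 ≈ 156.25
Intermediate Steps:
F(B, g) = 3 (F(B, g) = -2 + 5 = 3)
y(I) = -7/2 (y(I) = (½)*(-7) = -7/2)
Z(s, M) = -M*(3 + s²)/6 (Z(s, M) = -M*(3 + s*s)/6 = -M*(3 + s²)/6)
(Z(-3, 2)² + y(-11))² = ((-⅙*2*(3 + (-3)²))² - 7/2)² = ((-⅙*2*(3 + 9))² - 7/2)² = ((-⅙*2*12)² - 7/2)² = ((-4)² - 7/2)² = (16 - 7/2)² = (25/2)² = 625/4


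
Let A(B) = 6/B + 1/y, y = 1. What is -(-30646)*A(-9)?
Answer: 30646/3 ≈ 10215.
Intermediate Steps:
A(B) = 1 + 6/B (A(B) = 6/B + 1/1 = 6/B + 1*1 = 6/B + 1 = 1 + 6/B)
-(-30646)*A(-9) = -(-30646)*(6 - 9)/(-9) = -(-30646)*(-1/9*(-3)) = -(-30646)/3 = -1*(-30646/3) = 30646/3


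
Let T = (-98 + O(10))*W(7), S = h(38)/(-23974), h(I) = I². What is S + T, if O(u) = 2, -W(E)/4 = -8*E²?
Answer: -1804379858/11987 ≈ -1.5053e+5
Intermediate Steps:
W(E) = 32*E² (W(E) = -(-32)*E² = 32*E²)
S = -722/11987 (S = 38²/(-23974) = 1444*(-1/23974) = -722/11987 ≈ -0.060232)
T = -150528 (T = (-98 + 2)*(32*7²) = -3072*49 = -96*1568 = -150528)
S + T = -722/11987 - 150528 = -1804379858/11987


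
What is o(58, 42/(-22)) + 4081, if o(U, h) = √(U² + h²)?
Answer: 4081 + √407485/11 ≈ 4139.0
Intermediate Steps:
o(58, 42/(-22)) + 4081 = √(58² + (42/(-22))²) + 4081 = √(3364 + (42*(-1/22))²) + 4081 = √(3364 + (-21/11)²) + 4081 = √(3364 + 441/121) + 4081 = √(407485/121) + 4081 = √407485/11 + 4081 = 4081 + √407485/11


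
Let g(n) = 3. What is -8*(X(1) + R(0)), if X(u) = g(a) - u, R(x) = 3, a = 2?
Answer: -40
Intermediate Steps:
X(u) = 3 - u
-8*(X(1) + R(0)) = -8*((3 - 1*1) + 3) = -8*((3 - 1) + 3) = -8*(2 + 3) = -8*5 = -40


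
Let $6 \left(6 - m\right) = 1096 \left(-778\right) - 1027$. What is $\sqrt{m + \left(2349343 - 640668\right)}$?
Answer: $\frac{7 \sqrt{1359894}}{6} \approx 1360.5$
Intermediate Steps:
$m = \frac{853751}{6}$ ($m = 6 - \frac{1096 \left(-778\right) - 1027}{6} = 6 - \frac{-852688 - 1027}{6} = 6 - - \frac{853715}{6} = 6 + \frac{853715}{6} = \frac{853751}{6} \approx 1.4229 \cdot 10^{5}$)
$\sqrt{m + \left(2349343 - 640668\right)} = \sqrt{\frac{853751}{6} + \left(2349343 - 640668\right)} = \sqrt{\frac{853751}{6} + 1708675} = \sqrt{\frac{11105801}{6}} = \frac{7 \sqrt{1359894}}{6}$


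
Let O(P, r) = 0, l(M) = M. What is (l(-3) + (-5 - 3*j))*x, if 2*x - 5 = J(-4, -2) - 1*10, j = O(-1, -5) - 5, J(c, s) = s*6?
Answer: -119/2 ≈ -59.500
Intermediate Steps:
J(c, s) = 6*s
j = -5 (j = 0 - 5 = -5)
x = -17/2 (x = 5/2 + (6*(-2) - 1*10)/2 = 5/2 + (-12 - 10)/2 = 5/2 + (½)*(-22) = 5/2 - 11 = -17/2 ≈ -8.5000)
(l(-3) + (-5 - 3*j))*x = (-3 + (-5 - 3*(-5)))*(-17/2) = (-3 + (-5 + 15))*(-17/2) = (-3 + 10)*(-17/2) = 7*(-17/2) = -119/2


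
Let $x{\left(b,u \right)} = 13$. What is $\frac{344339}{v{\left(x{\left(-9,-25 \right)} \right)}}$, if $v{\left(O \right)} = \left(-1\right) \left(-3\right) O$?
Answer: $\frac{344339}{39} \approx 8829.2$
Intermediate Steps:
$v{\left(O \right)} = 3 O$
$\frac{344339}{v{\left(x{\left(-9,-25 \right)} \right)}} = \frac{344339}{3 \cdot 13} = \frac{344339}{39}$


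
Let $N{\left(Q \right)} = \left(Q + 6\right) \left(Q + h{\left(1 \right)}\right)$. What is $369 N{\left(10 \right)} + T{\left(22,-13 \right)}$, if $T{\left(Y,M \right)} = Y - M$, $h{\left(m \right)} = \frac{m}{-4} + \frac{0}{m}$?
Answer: $57599$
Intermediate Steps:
$h{\left(m \right)} = - \frac{m}{4}$ ($h{\left(m \right)} = m \left(- \frac{1}{4}\right) + 0 = - \frac{m}{4} + 0 = - \frac{m}{4}$)
$N{\left(Q \right)} = \left(6 + Q\right) \left(- \frac{1}{4} + Q\right)$ ($N{\left(Q \right)} = \left(Q + 6\right) \left(Q - \frac{1}{4}\right) = \left(6 + Q\right) \left(Q - \frac{1}{4}\right) = \left(6 + Q\right) \left(- \frac{1}{4} + Q\right)$)
$369 N{\left(10 \right)} + T{\left(22,-13 \right)} = 369 \left(- \frac{3}{2} + 10^{2} + \frac{23}{4} \cdot 10\right) + \left(22 - -13\right) = 369 \left(- \frac{3}{2} + 100 + \frac{115}{2}\right) + \left(22 + 13\right) = 369 \cdot 156 + 35 = 57564 + 35 = 57599$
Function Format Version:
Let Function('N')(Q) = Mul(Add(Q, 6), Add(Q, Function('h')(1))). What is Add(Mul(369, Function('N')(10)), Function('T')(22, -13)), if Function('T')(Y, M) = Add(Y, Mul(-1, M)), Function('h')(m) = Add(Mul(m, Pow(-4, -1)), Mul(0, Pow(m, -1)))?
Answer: 57599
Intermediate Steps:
Function('h')(m) = Mul(Rational(-1, 4), m) (Function('h')(m) = Add(Mul(m, Rational(-1, 4)), 0) = Add(Mul(Rational(-1, 4), m), 0) = Mul(Rational(-1, 4), m))
Function('N')(Q) = Mul(Add(6, Q), Add(Rational(-1, 4), Q)) (Function('N')(Q) = Mul(Add(Q, 6), Add(Q, Mul(Rational(-1, 4), 1))) = Mul(Add(6, Q), Add(Q, Rational(-1, 4))) = Mul(Add(6, Q), Add(Rational(-1, 4), Q)))
Add(Mul(369, Function('N')(10)), Function('T')(22, -13)) = Add(Mul(369, Add(Rational(-3, 2), Pow(10, 2), Mul(Rational(23, 4), 10))), Add(22, Mul(-1, -13))) = Add(Mul(369, Add(Rational(-3, 2), 100, Rational(115, 2))), Add(22, 13)) = Add(Mul(369, 156), 35) = Add(57564, 35) = 57599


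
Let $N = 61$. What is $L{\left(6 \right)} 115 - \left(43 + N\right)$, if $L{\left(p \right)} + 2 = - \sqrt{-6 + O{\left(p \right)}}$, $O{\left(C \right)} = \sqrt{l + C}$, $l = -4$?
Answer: $-334 - 115 i \sqrt{6 - \sqrt{2}} \approx -334.0 - 246.27 i$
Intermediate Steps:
$O{\left(C \right)} = \sqrt{-4 + C}$
$L{\left(p \right)} = -2 - \sqrt{-6 + \sqrt{-4 + p}}$
$L{\left(6 \right)} 115 - \left(43 + N\right) = \left(-2 - \sqrt{-6 + \sqrt{-4 + 6}}\right) 115 - 104 = \left(-2 - \sqrt{-6 + \sqrt{2}}\right) 115 - 104 = \left(-230 - 115 \sqrt{-6 + \sqrt{2}}\right) - 104 = -334 - 115 \sqrt{-6 + \sqrt{2}}$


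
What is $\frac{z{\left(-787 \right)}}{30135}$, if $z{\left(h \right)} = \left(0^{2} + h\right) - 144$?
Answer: $- \frac{19}{615} \approx -0.030894$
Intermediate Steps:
$z{\left(h \right)} = -144 + h$ ($z{\left(h \right)} = \left(0 + h\right) - 144 = h - 144 = -144 + h$)
$\frac{z{\left(-787 \right)}}{30135} = \frac{-144 - 787}{30135} = \left(-931\right) \frac{1}{30135} = - \frac{19}{615}$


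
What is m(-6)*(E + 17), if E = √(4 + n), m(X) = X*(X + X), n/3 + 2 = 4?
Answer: 1224 + 72*√10 ≈ 1451.7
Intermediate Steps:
n = 6 (n = -6 + 3*4 = -6 + 12 = 6)
m(X) = 2*X² (m(X) = X*(2*X) = 2*X²)
E = √10 (E = √(4 + 6) = √10 ≈ 3.1623)
m(-6)*(E + 17) = (2*(-6)²)*(√10 + 17) = (2*36)*(17 + √10) = 72*(17 + √10) = 1224 + 72*√10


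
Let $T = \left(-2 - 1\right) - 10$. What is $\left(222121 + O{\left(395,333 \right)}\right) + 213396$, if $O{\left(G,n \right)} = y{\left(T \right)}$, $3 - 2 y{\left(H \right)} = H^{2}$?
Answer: $435434$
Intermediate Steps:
$T = -13$ ($T = -3 - 10 = -13$)
$y{\left(H \right)} = \frac{3}{2} - \frac{H^{2}}{2}$
$O{\left(G,n \right)} = -83$ ($O{\left(G,n \right)} = \frac{3}{2} - \frac{\left(-13\right)^{2}}{2} = \frac{3}{2} - \frac{169}{2} = -83$)
$\left(222121 + O{\left(395,333 \right)}\right) + 213396 = \left(222121 - 83\right) + 213396 = 222038 + 213396 = 435434$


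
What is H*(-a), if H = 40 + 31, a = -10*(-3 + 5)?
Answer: 1420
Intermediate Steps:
a = -20 (a = -10*2 = -20)
H = 71
H*(-a) = 71*(-1*(-20)) = 71*20 = 1420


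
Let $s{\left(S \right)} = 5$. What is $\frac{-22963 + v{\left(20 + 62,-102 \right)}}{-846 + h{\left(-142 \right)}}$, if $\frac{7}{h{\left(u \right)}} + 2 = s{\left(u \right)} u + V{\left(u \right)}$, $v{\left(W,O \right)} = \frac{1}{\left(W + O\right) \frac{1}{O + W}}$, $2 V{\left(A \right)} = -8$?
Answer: $\frac{16440792}{605743} \approx 27.142$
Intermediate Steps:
$V{\left(A \right)} = -4$ ($V{\left(A \right)} = \frac{1}{2} \left(-8\right) = -4$)
$v{\left(W,O \right)} = 1$ ($v{\left(W,O \right)} = \frac{1}{\left(O + W\right) \frac{1}{O + W}} = 1^{-1} = 1$)
$h{\left(u \right)} = \frac{7}{-6 + 5 u}$ ($h{\left(u \right)} = \frac{7}{-2 + \left(5 u - 4\right)} = \frac{7}{-2 + \left(-4 + 5 u\right)} = \frac{7}{-6 + 5 u}$)
$\frac{-22963 + v{\left(20 + 62,-102 \right)}}{-846 + h{\left(-142 \right)}} = \frac{-22963 + 1}{-846 + \frac{7}{-6 + 5 \left(-142\right)}} = - \frac{22962}{-846 + \frac{7}{-6 - 710}} = - \frac{22962}{-846 + \frac{7}{-716}} = - \frac{22962}{-846 + 7 \left(- \frac{1}{716}\right)} = - \frac{22962}{-846 - \frac{7}{716}} = - \frac{22962}{- \frac{605743}{716}} = \left(-22962\right) \left(- \frac{716}{605743}\right) = \frac{16440792}{605743}$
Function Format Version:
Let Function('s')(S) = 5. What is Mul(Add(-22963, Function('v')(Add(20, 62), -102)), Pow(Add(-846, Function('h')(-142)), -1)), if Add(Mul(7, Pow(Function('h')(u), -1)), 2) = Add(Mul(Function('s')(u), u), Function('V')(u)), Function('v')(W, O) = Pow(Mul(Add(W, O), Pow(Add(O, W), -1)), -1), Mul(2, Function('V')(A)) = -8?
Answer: Rational(16440792, 605743) ≈ 27.142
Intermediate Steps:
Function('V')(A) = -4 (Function('V')(A) = Mul(Rational(1, 2), -8) = -4)
Function('v')(W, O) = 1 (Function('v')(W, O) = Pow(Mul(Add(O, W), Pow(Add(O, W), -1)), -1) = Pow(1, -1) = 1)
Function('h')(u) = Mul(7, Pow(Add(-6, Mul(5, u)), -1)) (Function('h')(u) = Mul(7, Pow(Add(-2, Add(Mul(5, u), -4)), -1)) = Mul(7, Pow(Add(-2, Add(-4, Mul(5, u))), -1)) = Mul(7, Pow(Add(-6, Mul(5, u)), -1)))
Mul(Add(-22963, Function('v')(Add(20, 62), -102)), Pow(Add(-846, Function('h')(-142)), -1)) = Mul(Add(-22963, 1), Pow(Add(-846, Mul(7, Pow(Add(-6, Mul(5, -142)), -1))), -1)) = Mul(-22962, Pow(Add(-846, Mul(7, Pow(Add(-6, -710), -1))), -1)) = Mul(-22962, Pow(Add(-846, Mul(7, Pow(-716, -1))), -1)) = Mul(-22962, Pow(Add(-846, Mul(7, Rational(-1, 716))), -1)) = Mul(-22962, Pow(Add(-846, Rational(-7, 716)), -1)) = Mul(-22962, Pow(Rational(-605743, 716), -1)) = Mul(-22962, Rational(-716, 605743)) = Rational(16440792, 605743)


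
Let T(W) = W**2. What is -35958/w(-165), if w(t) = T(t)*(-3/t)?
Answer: -11986/165 ≈ -72.642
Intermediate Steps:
w(t) = -3*t (w(t) = t**2*(-3/t) = -3*t)
-35958/w(-165) = -35958/((-3*(-165))) = -35958/495 = -35958*1/495 = -11986/165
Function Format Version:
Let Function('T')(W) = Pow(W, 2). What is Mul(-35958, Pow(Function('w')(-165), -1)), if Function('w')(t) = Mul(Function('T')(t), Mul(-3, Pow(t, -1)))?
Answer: Rational(-11986, 165) ≈ -72.642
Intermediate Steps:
Function('w')(t) = Mul(-3, t) (Function('w')(t) = Mul(Pow(t, 2), Mul(-3, Pow(t, -1))) = Mul(-3, t))
Mul(-35958, Pow(Function('w')(-165), -1)) = Mul(-35958, Pow(Mul(-3, -165), -1)) = Mul(-35958, Pow(495, -1)) = Mul(-35958, Rational(1, 495)) = Rational(-11986, 165)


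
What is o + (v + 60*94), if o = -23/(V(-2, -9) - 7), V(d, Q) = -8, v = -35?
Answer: 84098/15 ≈ 5606.5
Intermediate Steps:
o = 23/15 (o = -23/(-8 - 7) = -23/(-15) = -1/15*(-23) = 23/15 ≈ 1.5333)
o + (v + 60*94) = 23/15 + (-35 + 60*94) = 23/15 + (-35 + 5640) = 23/15 + 5605 = 84098/15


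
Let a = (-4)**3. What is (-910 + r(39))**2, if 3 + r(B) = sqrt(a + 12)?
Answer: 833517 - 3652*I*sqrt(13) ≈ 8.3352e+5 - 13167.0*I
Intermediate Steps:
a = -64
r(B) = -3 + 2*I*sqrt(13) (r(B) = -3 + sqrt(-64 + 12) = -3 + sqrt(-52) = -3 + 2*I*sqrt(13))
(-910 + r(39))**2 = (-910 + (-3 + 2*I*sqrt(13)))**2 = (-913 + 2*I*sqrt(13))**2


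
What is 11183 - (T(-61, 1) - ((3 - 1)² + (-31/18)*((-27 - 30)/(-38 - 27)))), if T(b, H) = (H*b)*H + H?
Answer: 4385741/390 ≈ 11245.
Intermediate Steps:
T(b, H) = H + b*H² (T(b, H) = b*H² + H = H + b*H²)
11183 - (T(-61, 1) - ((3 - 1)² + (-31/18)*((-27 - 30)/(-38 - 27)))) = 11183 - (1*(1 + 1*(-61)) - ((3 - 1)² + (-31/18)*((-27 - 30)/(-38 - 27)))) = 11183 - (1*(1 - 61) - (2² + (-31*1/18)*(-57/(-65)))) = 11183 - (1*(-60) - (4 - (-589)*(-1)/(6*65))) = 11183 - (-60 - (4 - 31/18*57/65)) = 11183 - (-60 - (4 - 589/390)) = 11183 - (-60 - 1*971/390) = 11183 - (-60 - 971/390) = 11183 - 1*(-24371/390) = 11183 + 24371/390 = 4385741/390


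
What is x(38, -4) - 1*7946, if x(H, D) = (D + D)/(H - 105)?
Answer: -532374/67 ≈ -7945.9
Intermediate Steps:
x(H, D) = 2*D/(-105 + H) (x(H, D) = (2*D)/(-105 + H) = 2*D/(-105 + H))
x(38, -4) - 1*7946 = 2*(-4)/(-105 + 38) - 1*7946 = 2*(-4)/(-67) - 7946 = 2*(-4)*(-1/67) - 7946 = 8/67 - 7946 = -532374/67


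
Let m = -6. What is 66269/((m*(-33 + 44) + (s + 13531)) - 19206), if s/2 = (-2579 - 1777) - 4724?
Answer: -66269/23901 ≈ -2.7726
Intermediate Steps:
s = -18160 (s = 2*((-2579 - 1777) - 4724) = 2*(-4356 - 4724) = 2*(-9080) = -18160)
66269/((m*(-33 + 44) + (s + 13531)) - 19206) = 66269/((-6*(-33 + 44) + (-18160 + 13531)) - 19206) = 66269/((-6*11 - 4629) - 19206) = 66269/((-66 - 4629) - 19206) = 66269/(-4695 - 19206) = 66269/(-23901) = 66269*(-1/23901) = -66269/23901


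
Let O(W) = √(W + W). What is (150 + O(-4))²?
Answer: 22492 + 600*I*√2 ≈ 22492.0 + 848.53*I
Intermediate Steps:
O(W) = √2*√W (O(W) = √(2*W) = √2*√W)
(150 + O(-4))² = (150 + √2*√(-4))² = (150 + √2*(2*I))² = (150 + 2*I*√2)²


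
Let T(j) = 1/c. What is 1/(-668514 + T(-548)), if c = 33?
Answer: -33/22060961 ≈ -1.4959e-6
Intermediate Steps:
T(j) = 1/33
1/(-668514 + T(-548)) = 1/(-668514 + 1/33) = 1/(-22060961/33) = -33/22060961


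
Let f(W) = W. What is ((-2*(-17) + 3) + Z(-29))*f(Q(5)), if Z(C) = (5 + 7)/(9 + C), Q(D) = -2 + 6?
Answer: 728/5 ≈ 145.60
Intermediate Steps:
Q(D) = 4
Z(C) = 12/(9 + C)
((-2*(-17) + 3) + Z(-29))*f(Q(5)) = ((-2*(-17) + 3) + 12/(9 - 29))*4 = ((34 + 3) + 12/(-20))*4 = (37 + 12*(-1/20))*4 = (37 - ⅗)*4 = (182/5)*4 = 728/5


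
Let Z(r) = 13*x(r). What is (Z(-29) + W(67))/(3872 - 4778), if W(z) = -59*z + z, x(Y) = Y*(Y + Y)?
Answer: -8990/453 ≈ -19.845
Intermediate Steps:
x(Y) = 2*Y² (x(Y) = Y*(2*Y) = 2*Y²)
W(z) = -58*z
Z(r) = 26*r² (Z(r) = 13*(2*r²) = 26*r²)
(Z(-29) + W(67))/(3872 - 4778) = (26*(-29)² - 58*67)/(3872 - 4778) = (26*841 - 3886)/(-906) = (21866 - 3886)*(-1/906) = 17980*(-1/906) = -8990/453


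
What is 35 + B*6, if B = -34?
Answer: -169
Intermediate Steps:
35 + B*6 = 35 - 34*6 = 35 - 204 = -169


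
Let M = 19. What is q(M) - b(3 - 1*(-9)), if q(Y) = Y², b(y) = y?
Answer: 349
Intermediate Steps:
q(M) - b(3 - 1*(-9)) = 19² - (3 - 1*(-9)) = 361 - (3 + 9) = 361 - 1*12 = 361 - 12 = 349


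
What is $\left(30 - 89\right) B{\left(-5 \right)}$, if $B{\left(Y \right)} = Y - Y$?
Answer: $0$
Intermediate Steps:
$B{\left(Y \right)} = 0$
$\left(30 - 89\right) B{\left(-5 \right)} = \left(30 - 89\right) 0 = \left(-59\right) 0 = 0$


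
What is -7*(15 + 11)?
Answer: -182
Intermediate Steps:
-7*(15 + 11) = -7*26 = -182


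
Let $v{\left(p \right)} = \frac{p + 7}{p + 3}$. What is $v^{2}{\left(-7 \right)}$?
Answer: $0$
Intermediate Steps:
$v{\left(p \right)} = \frac{7 + p}{3 + p}$
$v^{2}{\left(-7 \right)} = \left(\frac{7 - 7}{3 - 7}\right)^{2} = \left(\frac{1}{-4} \cdot 0\right)^{2} = \left(\left(- \frac{1}{4}\right) 0\right)^{2} = 0^{2} = 0$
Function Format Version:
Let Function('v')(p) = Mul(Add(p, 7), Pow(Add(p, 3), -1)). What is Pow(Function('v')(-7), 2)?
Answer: 0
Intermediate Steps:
Function('v')(p) = Mul(Pow(Add(3, p), -1), Add(7, p)) (Function('v')(p) = Mul(Add(7, p), Pow(Add(3, p), -1)) = Mul(Pow(Add(3, p), -1), Add(7, p)))
Pow(Function('v')(-7), 2) = Pow(Mul(Pow(Add(3, -7), -1), Add(7, -7)), 2) = Pow(Mul(Pow(-4, -1), 0), 2) = Pow(Mul(Rational(-1, 4), 0), 2) = Pow(0, 2) = 0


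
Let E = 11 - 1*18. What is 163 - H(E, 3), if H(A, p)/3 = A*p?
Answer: 226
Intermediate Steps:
E = -7 (E = 11 - 18 = -7)
H(A, p) = 3*A*p (H(A, p) = 3*(A*p) = 3*A*p)
163 - H(E, 3) = 163 - 3*(-7)*3 = 163 - 1*(-63) = 163 + 63 = 226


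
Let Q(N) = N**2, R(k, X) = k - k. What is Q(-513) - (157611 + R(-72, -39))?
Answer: 105558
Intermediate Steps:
R(k, X) = 0
Q(-513) - (157611 + R(-72, -39)) = (-513)**2 - (157611 + 0) = 263169 - 1*157611 = 263169 - 157611 = 105558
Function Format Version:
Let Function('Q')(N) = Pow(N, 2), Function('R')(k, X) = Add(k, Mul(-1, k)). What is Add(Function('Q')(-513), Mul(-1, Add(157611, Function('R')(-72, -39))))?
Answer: 105558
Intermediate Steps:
Function('R')(k, X) = 0
Add(Function('Q')(-513), Mul(-1, Add(157611, Function('R')(-72, -39)))) = Add(Pow(-513, 2), Mul(-1, Add(157611, 0))) = Add(263169, Mul(-1, 157611)) = Add(263169, -157611) = 105558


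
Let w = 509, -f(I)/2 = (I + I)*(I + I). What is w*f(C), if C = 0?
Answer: 0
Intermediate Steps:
f(I) = -8*I² (f(I) = -2*(I + I)*(I + I) = -2*2*I*2*I = -8*I²)
w*f(C) = 509*(-8*0²) = 509*(-8*0) = 509*0 = 0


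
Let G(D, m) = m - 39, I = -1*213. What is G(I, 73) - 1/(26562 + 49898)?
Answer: 2599639/76460 ≈ 34.000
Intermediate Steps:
I = -213
G(D, m) = -39 + m
G(I, 73) - 1/(26562 + 49898) = (-39 + 73) - 1/(26562 + 49898) = 34 - 1/76460 = 2599639/76460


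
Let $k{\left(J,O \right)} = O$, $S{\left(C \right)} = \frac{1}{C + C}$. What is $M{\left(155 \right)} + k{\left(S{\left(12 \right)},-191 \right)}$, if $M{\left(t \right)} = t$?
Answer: $-36$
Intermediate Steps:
$S{\left(C \right)} = \frac{1}{2 C}$
$M{\left(155 \right)} + k{\left(S{\left(12 \right)},-191 \right)} = 155 - 191 = -36$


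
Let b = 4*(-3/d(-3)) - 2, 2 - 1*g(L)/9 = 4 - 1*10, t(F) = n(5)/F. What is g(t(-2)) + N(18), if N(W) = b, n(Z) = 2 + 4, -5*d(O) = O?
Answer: 50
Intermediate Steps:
d(O) = -O/5
n(Z) = 6
t(F) = 6/F
g(L) = 72 (g(L) = 18 - 9*(4 - 1*10) = 18 - 9*(4 - 10) = 18 - 9*(-6) = 18 + 54 = 72)
b = -22 (b = 4*(-3/((-⅕*(-3)))) - 2 = 4*(-3/⅗) - 2 = 4*(-3*5/3) - 2 = 4*(-5) - 2 = -20 - 2 = -22)
N(W) = -22
g(t(-2)) + N(18) = 72 - 22 = 50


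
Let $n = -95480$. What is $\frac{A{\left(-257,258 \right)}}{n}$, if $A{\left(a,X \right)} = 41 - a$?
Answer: $- \frac{149}{47740} \approx -0.0031211$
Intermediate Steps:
$\frac{A{\left(-257,258 \right)}}{n} = \frac{41 - -257}{-95480} = \left(41 + 257\right) \left(- \frac{1}{95480}\right) = 298 \left(- \frac{1}{95480}\right) = - \frac{149}{47740}$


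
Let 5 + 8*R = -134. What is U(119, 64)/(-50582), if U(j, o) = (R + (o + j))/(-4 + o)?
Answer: -265/4855872 ≈ -5.4573e-5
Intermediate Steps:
R = -139/8 (R = -5/8 + (1/8)*(-134) = -5/8 - 67/4 = -139/8 ≈ -17.375)
U(j, o) = (-139/8 + j + o)/(-4 + o) (U(j, o) = (-139/8 + (o + j))/(-4 + o) = (-139/8 + (j + o))/(-4 + o) = (-139/8 + j + o)/(-4 + o))
U(119, 64)/(-50582) = ((-139/8 + 119 + 64)/(-4 + 64))/(-50582) = ((1325/8)/60)*(-1/50582) = ((1/60)*(1325/8))*(-1/50582) = (265/96)*(-1/50582) = -265/4855872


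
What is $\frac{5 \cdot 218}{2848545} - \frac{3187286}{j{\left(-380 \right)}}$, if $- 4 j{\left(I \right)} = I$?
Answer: $- \frac{1815825499064}{54122355} \approx -33550.0$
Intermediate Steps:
$j{\left(I \right)} = - \frac{I}{4}$
$\frac{5 \cdot 218}{2848545} - \frac{3187286}{j{\left(-380 \right)}} = \frac{5 \cdot 218}{2848545} - \frac{3187286}{\left(- \frac{1}{4}\right) \left(-380\right)} = 1090 \cdot \frac{1}{2848545} - \frac{3187286}{95} = \frac{218}{569709} - \frac{3187286}{95} = - \frac{1815825499064}{54122355}$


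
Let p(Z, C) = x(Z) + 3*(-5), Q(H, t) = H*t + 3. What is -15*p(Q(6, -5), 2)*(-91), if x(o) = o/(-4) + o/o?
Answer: -39585/4 ≈ -9896.3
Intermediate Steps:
x(o) = 1 - o/4 (x(o) = o*(-¼) + 1 = -o/4 + 1 = 1 - o/4)
Q(H, t) = 3 + H*t
p(Z, C) = -14 - Z/4 (p(Z, C) = (1 - Z/4) + 3*(-5) = (1 - Z/4) - 15 = -14 - Z/4)
-15*p(Q(6, -5), 2)*(-91) = -15*(-14 - (3 + 6*(-5))/4)*(-91) = -15*(-14 - (3 - 30)/4)*(-91) = -15*(-14 - ¼*(-27))*(-91) = -15*(-14 + 27/4)*(-91) = -15*(-29/4)*(-91) = (435/4)*(-91) = -39585/4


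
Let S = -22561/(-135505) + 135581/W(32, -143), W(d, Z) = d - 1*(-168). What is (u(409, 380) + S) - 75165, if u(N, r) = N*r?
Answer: 438673434121/5420200 ≈ 80933.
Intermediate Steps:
W(d, Z) = 168 + d (W(d, Z) = d + 168 = 168 + d)
S = 3675283121/5420200 (S = -22561/(-135505) + 135581/(168 + 32) = -22561*(-1/135505) + 135581/200 = 22561/135505 + 135581*(1/200) = 22561/135505 + 135581/200 = 3675283121/5420200 ≈ 678.07)
(u(409, 380) + S) - 75165 = (409*380 + 3675283121/5420200) - 75165 = (155420 + 3675283121/5420200) - 75165 = 846082767121/5420200 - 75165 = 438673434121/5420200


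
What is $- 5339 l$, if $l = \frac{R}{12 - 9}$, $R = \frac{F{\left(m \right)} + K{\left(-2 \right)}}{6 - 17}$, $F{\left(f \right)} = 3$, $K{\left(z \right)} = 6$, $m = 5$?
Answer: $\frac{16017}{11} \approx 1456.1$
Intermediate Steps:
$R = - \frac{9}{11}$ ($R = \frac{3 + 6}{6 - 17} = \frac{9}{-11} = 9 \left(- \frac{1}{11}\right) = - \frac{9}{11} \approx -0.81818$)
$l = - \frac{3}{11}$ ($l = - \frac{9}{11 \left(12 - 9\right)} = - \frac{9}{11 \cdot 3} = \left(- \frac{9}{11}\right) \frac{1}{3} = - \frac{3}{11} \approx -0.27273$)
$- 5339 l = \left(-5339\right) \left(- \frac{3}{11}\right) = \frac{16017}{11}$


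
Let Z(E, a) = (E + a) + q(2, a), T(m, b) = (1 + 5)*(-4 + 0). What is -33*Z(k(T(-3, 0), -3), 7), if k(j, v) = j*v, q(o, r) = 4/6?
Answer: -2629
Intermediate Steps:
T(m, b) = -24 (T(m, b) = 6*(-4) = -24)
q(o, r) = ⅔ (q(o, r) = 4*(⅙) = ⅔)
Z(E, a) = ⅔ + E + a (Z(E, a) = (E + a) + ⅔ = ⅔ + E + a)
-33*Z(k(T(-3, 0), -3), 7) = -33*(⅔ - 24*(-3) + 7) = -33*(⅔ + 72 + 7) = -33*239/3 = -2629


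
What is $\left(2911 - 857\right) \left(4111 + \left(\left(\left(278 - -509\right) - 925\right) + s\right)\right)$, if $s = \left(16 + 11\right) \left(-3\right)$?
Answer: $7994168$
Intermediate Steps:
$s = -81$ ($s = 27 \left(-3\right) = -81$)
$\left(2911 - 857\right) \left(4111 + \left(\left(\left(278 - -509\right) - 925\right) + s\right)\right) = \left(2911 - 857\right) \left(4111 + \left(\left(\left(278 - -509\right) - 925\right) - 81\right)\right) = 2054 \left(4111 + \left(\left(\left(278 + 509\right) - 925\right) - 81\right)\right) = 2054 \left(4111 + \left(\left(787 - 925\right) - 81\right)\right) = 2054 \left(4111 - 219\right) = 2054 \cdot 3892 = 7994168$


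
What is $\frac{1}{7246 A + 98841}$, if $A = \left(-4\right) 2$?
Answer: $\frac{1}{40873} \approx 2.4466 \cdot 10^{-5}$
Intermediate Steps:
$A = -8$
$\frac{1}{7246 A + 98841} = \frac{1}{7246 \left(-8\right) + 98841} = \frac{1}{-57968 + 98841} = \frac{1}{40873}$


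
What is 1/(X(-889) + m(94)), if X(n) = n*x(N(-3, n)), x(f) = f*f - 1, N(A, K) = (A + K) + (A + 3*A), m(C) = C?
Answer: -1/726504041 ≈ -1.3765e-9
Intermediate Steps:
N(A, K) = K + 5*A (N(A, K) = (A + K) + 4*A = K + 5*A)
x(f) = -1 + f**2 (x(f) = f**2 - 1 = -1 + f**2)
X(n) = n*(-1 + (-15 + n)**2) (X(n) = n*(-1 + (n + 5*(-3))**2) = n*(-1 + (n - 15)**2) = n*(-1 + (-15 + n)**2))
1/(X(-889) + m(94)) = 1/(-889*(-1 + (-15 - 889)**2) + 94) = 1/(-889*(-1 + (-904)**2) + 94) = 1/(-889*(-1 + 817216) + 94) = 1/(-889*817215 + 94) = 1/(-726504135 + 94) = 1/(-726504041) = -1/726504041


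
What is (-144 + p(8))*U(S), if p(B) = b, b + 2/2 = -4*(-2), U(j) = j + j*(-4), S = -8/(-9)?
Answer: 1096/3 ≈ 365.33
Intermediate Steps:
S = 8/9 (S = -8*(-⅑) = 8/9 ≈ 0.88889)
U(j) = -3*j (U(j) = j - 4*j = -3*j)
b = 7 (b = -1 - 4*(-2) = -1 + 8 = 7)
p(B) = 7
(-144 + p(8))*U(S) = (-144 + 7)*(-3*8/9) = -137*(-8/3) = 1096/3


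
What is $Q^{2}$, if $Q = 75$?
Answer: $5625$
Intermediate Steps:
$Q^{2} = 75^{2} = 5625$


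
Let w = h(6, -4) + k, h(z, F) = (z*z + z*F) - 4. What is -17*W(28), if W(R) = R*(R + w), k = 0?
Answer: -17136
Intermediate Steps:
h(z, F) = -4 + z**2 + F*z (h(z, F) = (z**2 + F*z) - 4 = -4 + z**2 + F*z)
w = 8 (w = (-4 + 6**2 - 4*6) + 0 = (-4 + 36 - 24) + 0 = 8 + 0 = 8)
W(R) = R*(8 + R) (W(R) = R*(R + 8) = R*(8 + R))
-17*W(28) = -476*(8 + 28) = -476*36 = -17*1008 = -17136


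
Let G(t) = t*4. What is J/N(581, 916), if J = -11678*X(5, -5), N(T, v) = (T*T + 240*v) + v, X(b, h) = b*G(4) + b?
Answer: -992630/558317 ≈ -1.7779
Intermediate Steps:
G(t) = 4*t
X(b, h) = 17*b (X(b, h) = b*(4*4) + b = b*16 + b = 16*b + b = 17*b)
N(T, v) = T**2 + 241*v (N(T, v) = (T**2 + 240*v) + v = T**2 + 241*v)
J = -992630 (J = -198526*5 = -11678*85 = -992630)
J/N(581, 916) = -992630/(581**2 + 241*916) = -992630/(337561 + 220756) = -992630/558317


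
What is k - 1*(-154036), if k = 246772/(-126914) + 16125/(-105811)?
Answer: 1034252729868401/6714448627 ≈ 1.5403e+5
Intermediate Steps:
k = -14078840171/6714448627 (k = 246772*(-1/126914) + 16125*(-1/105811) = -123386/63457 - 16125/105811 = -14078840171/6714448627 ≈ -2.0968)
k - 1*(-154036) = -14078840171/6714448627 - 1*(-154036) = -14078840171/6714448627 + 154036 = 1034252729868401/6714448627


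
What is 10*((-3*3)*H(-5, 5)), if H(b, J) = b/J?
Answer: 90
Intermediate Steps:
10*((-3*3)*H(-5, 5)) = 10*((-3*3)*(-5/5)) = 10*(-(-45)/5) = 10*(-9*(-1)) = 10*9 = 90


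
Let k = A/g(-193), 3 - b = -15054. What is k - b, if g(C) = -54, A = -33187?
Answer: -779891/54 ≈ -14442.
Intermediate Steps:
b = 15057 (b = 3 - 1*(-15054) = 3 + 15054 = 15057)
k = 33187/54 (k = -33187/(-54) = -33187*(-1/54) = 33187/54 ≈ 614.57)
k - b = 33187/54 - 1*15057 = 33187/54 - 15057 = -779891/54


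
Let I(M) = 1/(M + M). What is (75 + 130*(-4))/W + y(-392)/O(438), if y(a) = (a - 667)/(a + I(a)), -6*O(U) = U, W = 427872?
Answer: -121742292599/3199771864608 ≈ -0.038047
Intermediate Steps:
O(U) = -U/6
I(M) = 1/(2*M)
y(a) = (-667 + a)/(a + 1/(2*a)) (y(a) = (a - 667)/(a + 1/(2*a)) = (-667 + a)/(a + 1/(2*a)))
(75 + 130*(-4))/W + y(-392)/O(438) = (75 + 130*(-4))/427872 + (2*(-392)*(-667 - 392)/(1 + 2*(-392)**2))/((-1/6*438)) = (75 - 520)*(1/427872) + (2*(-392)*(-1059)/(1 + 2*153664))/(-73) = -445*1/427872 + (2*(-392)*(-1059)/(1 + 307328))*(-1/73) = -445/427872 + (2*(-392)*(-1059)/307329)*(-1/73) = -445/427872 + (2*(-392)*(1/307329)*(-1059))*(-1/73) = -445/427872 + (276752/102443)*(-1/73) = -445/427872 - 276752/7478339 = -121742292599/3199771864608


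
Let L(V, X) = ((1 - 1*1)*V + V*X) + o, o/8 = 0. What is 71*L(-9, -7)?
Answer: 4473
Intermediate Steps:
o = 0 (o = 8*0 = 0)
L(V, X) = V*X (L(V, X) = ((1 - 1*1)*V + V*X) + 0 = ((1 - 1)*V + V*X) + 0 = (0*V + V*X) + 0 = (0 + V*X) + 0 = V*X + 0 = V*X)
71*L(-9, -7) = 71*(-9*(-7)) = 71*63 = 4473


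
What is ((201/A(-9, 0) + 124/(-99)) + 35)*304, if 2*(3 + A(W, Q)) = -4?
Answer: -970976/495 ≈ -1961.6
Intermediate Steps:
A(W, Q) = -5 (A(W, Q) = -3 + (1/2)*(-4) = -3 - 2 = -5)
((201/A(-9, 0) + 124/(-99)) + 35)*304 = ((201/(-5) + 124/(-99)) + 35)*304 = ((201*(-1/5) + 124*(-1/99)) + 35)*304 = ((-201/5 - 124/99) + 35)*304 = (-20519/495 + 35)*304 = -3194/495*304 = -970976/495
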